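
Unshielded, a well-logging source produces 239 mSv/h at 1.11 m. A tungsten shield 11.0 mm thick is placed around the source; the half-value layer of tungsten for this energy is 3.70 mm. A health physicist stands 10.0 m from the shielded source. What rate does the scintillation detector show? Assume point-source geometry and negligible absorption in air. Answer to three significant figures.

0.375 mSv/h

Distance alone: (1.11/10.0)² = 0.01232, so 239 × 0.01232 = 2.944 mSv/h.
Shield: 11.0/3.70 = 2.973 half-value layers → attenuation 2^(−2.973) = 0.1274.
Combined: 2.944 × 0.1274 = 0.3751 mSv/h.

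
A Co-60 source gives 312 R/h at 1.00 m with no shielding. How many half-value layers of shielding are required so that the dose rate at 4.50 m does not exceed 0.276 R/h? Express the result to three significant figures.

At 4.50 m, distance alone gives 312 × (1.00/4.50)² = 312 × 0.04938 = 15.41 R/h.
Further attenuation needed: 15.41/0.276 = 55.83.
n = log₂(55.83) = 5.803 half-value layers.

5.80 half-value layers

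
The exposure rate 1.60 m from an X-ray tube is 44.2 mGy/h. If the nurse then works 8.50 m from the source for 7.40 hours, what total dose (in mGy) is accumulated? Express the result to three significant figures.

11.6 mGy

Intensity scales as (d₁/d₂)², so rate at 8.50 m:
44.2 × (1.60/8.50)² = 44.2 × 0.03543 = 1.566 mGy/h.
Dose = rate × time = 1.566 mGy/h × 7.400 h = 11.59 mGy.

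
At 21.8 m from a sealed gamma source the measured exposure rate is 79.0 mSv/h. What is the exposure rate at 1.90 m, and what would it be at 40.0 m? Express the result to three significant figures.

Using I₁d₁² = I₂d₂²,
At 1.90 m: (21.8/1.90)² = 131.6, so 79.0 × 131.6 = 10400 mSv/h
At 40.0 m: 10400 × (1.90/40.0)² = 10400 × 0.002256 = 23.46 mSv/h.

10400 mSv/h; 23.5 mSv/h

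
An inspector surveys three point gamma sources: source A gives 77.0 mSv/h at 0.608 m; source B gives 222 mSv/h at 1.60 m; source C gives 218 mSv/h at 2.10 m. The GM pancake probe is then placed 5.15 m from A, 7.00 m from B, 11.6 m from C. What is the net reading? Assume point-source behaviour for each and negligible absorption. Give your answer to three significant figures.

19.8 mSv/h

Each source contributes Iᵢ·(dᵢ/rᵢ)²; contributions add.
A: 77.0 × (0.608/5.15)² = 1.073 mSv/h
B: 222 × (1.60/7.00)² = 11.60 mSv/h
C: 218 × (2.10/11.6)² = 7.145 mSv/h
Total = 1.073 + 11.60 + 7.145 = 19.82 mSv/h.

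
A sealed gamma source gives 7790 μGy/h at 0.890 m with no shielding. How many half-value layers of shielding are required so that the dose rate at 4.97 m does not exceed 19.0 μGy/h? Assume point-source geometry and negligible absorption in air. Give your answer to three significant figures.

3.72 half-value layers

At 4.97 m, distance alone gives 7790 × (0.890/4.97)² = 7790 × 0.03207 = 249.8 μGy/h.
Further attenuation needed: 249.8/19.0 = 13.15.
n = log₂(13.15) = 3.717 half-value layers.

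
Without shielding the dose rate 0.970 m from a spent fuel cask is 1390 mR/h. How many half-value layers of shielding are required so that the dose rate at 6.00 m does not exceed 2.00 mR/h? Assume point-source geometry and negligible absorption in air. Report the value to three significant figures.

At 6.00 m, distance alone gives (0.970/6.00)² = 0.02614, so 1390 × 0.02614 = 36.33 mR/h.
Further attenuation needed: 36.33/2.00 = 18.16.
n = log₂(18.16) = 4.183 half-value layers.

4.18 half-value layers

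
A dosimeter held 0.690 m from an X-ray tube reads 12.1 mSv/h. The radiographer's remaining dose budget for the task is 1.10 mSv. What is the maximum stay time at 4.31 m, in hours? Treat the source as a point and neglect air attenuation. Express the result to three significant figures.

By the inverse-square law, rate at 4.31 m:
12.1 × (0.690/4.31)² = 12.1 × 0.02563 = 0.3101 mSv/h.
Stay time = 1.10 mSv ÷ 0.3101 mSv/h = 3.547 h.

3.55 h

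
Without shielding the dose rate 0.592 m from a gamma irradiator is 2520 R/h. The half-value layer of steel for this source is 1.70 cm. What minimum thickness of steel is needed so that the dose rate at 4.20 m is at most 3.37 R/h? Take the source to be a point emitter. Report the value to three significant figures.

6.62 cm

At 4.20 m, distance alone gives (0.592/4.20)² = 0.01987, so 2520 × 0.01987 = 50.07 R/h.
Further attenuation needed: 50.07/3.37 = 14.86.
n = log₂(14.86) = 3.893 half-value layers.
Thickness = 3.893 × 1.70 cm = 6.618 cm.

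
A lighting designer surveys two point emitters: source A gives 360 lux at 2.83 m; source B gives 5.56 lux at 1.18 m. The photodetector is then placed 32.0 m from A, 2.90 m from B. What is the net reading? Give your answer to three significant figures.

3.74 lux

By superposition, sum each source's inverse-square contribution:
A: 360 × (2.83/32.0)² = 2.816 lux
B: 5.56 × (1.18/2.90)² = 0.9205 lux
Total = 2.816 + 0.9205 = 3.736 lux.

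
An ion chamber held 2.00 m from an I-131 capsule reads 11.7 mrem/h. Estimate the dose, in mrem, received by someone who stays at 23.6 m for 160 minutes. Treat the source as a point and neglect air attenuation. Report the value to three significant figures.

By the inverse-square law, rate at 23.6 m:
11.7 × (2.00/23.6)² = 11.7 × 0.007182 = 0.08403 mrem/h.
Dose = rate × time = 0.08403 mrem/h × 2.667 h = 0.2241 mrem.

0.224 mrem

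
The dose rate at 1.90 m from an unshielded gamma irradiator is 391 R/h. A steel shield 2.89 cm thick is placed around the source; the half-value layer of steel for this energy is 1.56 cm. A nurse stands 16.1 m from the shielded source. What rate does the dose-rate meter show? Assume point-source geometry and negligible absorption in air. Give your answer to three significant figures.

1.51 R/h

Distance alone: 391 × (1.90/16.1)² = 391 × 0.01393 = 5.447 R/h.
Shield: 2.89/1.56 = 1.853 half-value layers → attenuation 2^(−1.853) = 0.2768.
Combined: 5.447 × 0.2768 = 1.508 R/h.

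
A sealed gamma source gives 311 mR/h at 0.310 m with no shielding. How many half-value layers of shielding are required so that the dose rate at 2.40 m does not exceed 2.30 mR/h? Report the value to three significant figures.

At 2.40 m, distance alone gives 311 × (0.310/2.40)² = 311 × 0.01668 = 5.187 mR/h.
Further attenuation needed: 5.187/2.30 = 2.255.
n = log₂(2.255) = 1.173 half-value layers.

1.17 half-value layers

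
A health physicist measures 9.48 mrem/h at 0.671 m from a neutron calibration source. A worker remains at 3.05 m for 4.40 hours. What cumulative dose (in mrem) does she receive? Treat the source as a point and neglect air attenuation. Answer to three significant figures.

2.02 mrem

Using I₁d₁² = I₂d₂², rate at 3.05 m:
9.48 × (0.671/3.05)² = 9.48 × 0.04840 = 0.4588 mrem/h.
Dose = rate × time = 0.4588 mrem/h × 4.400 h = 2.019 mrem.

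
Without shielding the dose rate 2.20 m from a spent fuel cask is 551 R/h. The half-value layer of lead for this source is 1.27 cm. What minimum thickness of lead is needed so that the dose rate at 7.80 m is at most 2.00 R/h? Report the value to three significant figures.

5.66 cm

At 7.80 m, distance alone gives 551 × (2.20/7.80)² = 551 × 0.07955 = 43.83 R/h.
Further attenuation needed: 43.83/2.00 = 21.91.
n = log₂(21.91) = 4.454 half-value layers.
Thickness = 4.454 × 1.27 cm = 5.657 cm.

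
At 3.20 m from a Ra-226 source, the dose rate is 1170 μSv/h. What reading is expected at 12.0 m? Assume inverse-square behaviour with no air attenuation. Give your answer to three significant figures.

Intensity scales as (d₁/d₂)², so the rate at 12.0 m is
(3.20/12.0)² = 0.07111, so 1170 × 0.07111 = 83.20 μSv/h.

83.2 μSv/h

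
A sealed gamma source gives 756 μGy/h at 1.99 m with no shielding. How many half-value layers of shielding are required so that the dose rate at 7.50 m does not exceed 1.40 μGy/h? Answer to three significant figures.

5.25 half-value layers

At 7.50 m, distance alone gives 756 × (1.99/7.50)² = 756 × 0.07040 = 53.22 μGy/h.
Further attenuation needed: 53.22/1.40 = 38.01.
n = log₂(38.01) = 5.248 half-value layers.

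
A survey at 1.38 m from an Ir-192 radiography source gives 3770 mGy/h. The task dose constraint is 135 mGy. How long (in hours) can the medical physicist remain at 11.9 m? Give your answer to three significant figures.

Intensity scales as (d₁/d₂)², so rate at 11.9 m:
3770 × (1.38/11.9)² = 3770 × 0.01345 = 50.71 mGy/h.
Stay time = 135 mGy ÷ 50.71 mGy/h = 2.662 h.

2.66 h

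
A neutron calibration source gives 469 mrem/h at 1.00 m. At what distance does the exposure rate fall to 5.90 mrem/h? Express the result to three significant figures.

Since intensity falls as 1/r², d₂ = d₁·√(I₁/I₂).
I₁/I₂ = 469/5.90 = 79.49, so d₂ = 1.00 × √79.49 = 8.916 m.

8.92 m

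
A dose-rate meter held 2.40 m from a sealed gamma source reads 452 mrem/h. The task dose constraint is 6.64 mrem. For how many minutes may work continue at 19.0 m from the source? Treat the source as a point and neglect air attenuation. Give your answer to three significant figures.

Since intensity falls as 1/r², rate at 19.0 m:
(2.40/19.0)² = 0.01596, so 452 × 0.01596 = 7.214 mrem/h.
Stay time = 6.64 mrem ÷ 7.214 mrem/h = 0.9204 h = 55.22 min.

55.2 min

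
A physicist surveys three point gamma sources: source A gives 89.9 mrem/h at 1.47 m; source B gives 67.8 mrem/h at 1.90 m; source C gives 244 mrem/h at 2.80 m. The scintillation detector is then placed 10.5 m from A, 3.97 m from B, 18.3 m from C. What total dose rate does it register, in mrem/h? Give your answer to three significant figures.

By superposition, sum each source's inverse-square contribution:
A: 89.9 × (1.47/10.5)² = 1.762 mrem/h
B: 67.8 × (1.90/3.97)² = 15.53 mrem/h
C: 244 × (2.80/18.3)² = 5.712 mrem/h
Total = 1.762 + 15.53 + 5.712 = 23.00 mrem/h.

23.0 mrem/h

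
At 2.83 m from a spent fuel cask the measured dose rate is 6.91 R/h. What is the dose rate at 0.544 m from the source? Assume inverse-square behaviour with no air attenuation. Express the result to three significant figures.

187 R/h

Since intensity falls as 1/r², scaling from 2.83 m to 0.544 m:
(2.83/0.544)² = 27.06, so 6.91 × 27.06 = 187.0 R/h.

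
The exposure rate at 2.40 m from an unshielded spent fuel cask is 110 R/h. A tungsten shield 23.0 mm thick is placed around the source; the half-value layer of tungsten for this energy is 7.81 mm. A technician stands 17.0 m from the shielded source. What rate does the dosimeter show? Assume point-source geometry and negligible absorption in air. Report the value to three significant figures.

0.285 R/h

Distance alone: 110 × (2.40/17.0)² = 110 × 0.01993 = 2.192 R/h.
Shield: 23.0/7.81 = 2.945 half-value layers → attenuation 2^(−2.945) = 0.1299.
Combined: 2.192 × 0.1299 = 0.2847 R/h.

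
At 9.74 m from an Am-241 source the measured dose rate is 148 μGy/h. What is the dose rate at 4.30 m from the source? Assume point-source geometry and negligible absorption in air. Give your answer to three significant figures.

By the inverse-square law, scaling from 9.74 m to 4.30 m:
(9.74/4.30)² = 5.131, so 148 × 5.131 = 759.4 μGy/h.

759 μGy/h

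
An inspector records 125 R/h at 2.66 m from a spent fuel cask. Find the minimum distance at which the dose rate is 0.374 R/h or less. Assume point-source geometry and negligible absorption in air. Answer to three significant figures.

48.6 m

Intensity scales as (d₁/d₂)², so d₂ = d₁·√(I₁/I₂).
I₁/I₂ = 125/0.374 = 334.2, so d₂ = 2.66 × √334.2 = 48.63 m.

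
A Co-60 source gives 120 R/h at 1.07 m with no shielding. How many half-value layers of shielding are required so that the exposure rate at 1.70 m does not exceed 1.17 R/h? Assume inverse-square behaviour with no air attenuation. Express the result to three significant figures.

At 1.70 m, distance alone gives 120 × (1.07/1.70)² = 120 × 0.3962 = 47.54 R/h.
Further attenuation needed: 47.54/1.17 = 40.63.
n = log₂(40.63) = 5.344 half-value layers.

5.34 half-value layers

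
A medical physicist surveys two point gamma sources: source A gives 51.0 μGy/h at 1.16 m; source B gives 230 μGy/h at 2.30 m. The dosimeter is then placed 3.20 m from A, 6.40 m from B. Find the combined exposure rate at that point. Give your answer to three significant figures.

Each source contributes Iᵢ·(dᵢ/rᵢ)²; contributions add.
A: 51.0 × (1.16/3.20)² = 6.702 μGy/h
B: 230 × (2.30/6.40)² = 29.70 μGy/h
Total = 6.702 + 29.70 = 36.40 μGy/h.

36.4 μGy/h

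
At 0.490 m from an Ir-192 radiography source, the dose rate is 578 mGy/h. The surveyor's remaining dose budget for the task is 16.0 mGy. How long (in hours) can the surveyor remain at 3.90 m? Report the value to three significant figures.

Using I₁d₁² = I₂d₂², rate at 3.90 m:
(0.490/3.90)² = 0.01579, so 578 × 0.01579 = 9.127 mGy/h.
Stay time = 16.0 mGy ÷ 9.127 mGy/h = 1.753 h.

1.75 h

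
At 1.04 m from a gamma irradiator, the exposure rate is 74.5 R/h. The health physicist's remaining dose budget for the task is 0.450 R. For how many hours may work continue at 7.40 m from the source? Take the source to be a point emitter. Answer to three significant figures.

0.306 h

Applying the 1/r² law, rate at 7.40 m:
74.5 × (1.04/7.40)² = 74.5 × 0.01975 = 1.471 R/h.
Stay time = 0.450 R ÷ 1.471 R/h = 0.3059 h.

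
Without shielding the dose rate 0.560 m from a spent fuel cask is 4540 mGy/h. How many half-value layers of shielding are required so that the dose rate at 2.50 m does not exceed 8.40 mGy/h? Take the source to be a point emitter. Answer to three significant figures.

At 2.50 m, distance alone gives (0.560/2.50)² = 0.05018, so 4540 × 0.05018 = 227.8 mGy/h.
Further attenuation needed: 227.8/8.40 = 27.12.
n = log₂(27.12) = 4.761 half-value layers.

4.76 half-value layers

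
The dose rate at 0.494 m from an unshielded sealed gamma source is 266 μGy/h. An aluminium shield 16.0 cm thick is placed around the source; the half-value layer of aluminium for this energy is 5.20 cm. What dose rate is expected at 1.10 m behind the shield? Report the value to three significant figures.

6.36 μGy/h

Distance alone: 266 × (0.494/1.10)² = 266 × 0.2017 = 53.65 μGy/h.
Shield: 16.0/5.20 = 3.077 half-value layers → attenuation 2^(−3.077) = 0.1185.
Combined: 53.65 × 0.1185 = 6.358 μGy/h.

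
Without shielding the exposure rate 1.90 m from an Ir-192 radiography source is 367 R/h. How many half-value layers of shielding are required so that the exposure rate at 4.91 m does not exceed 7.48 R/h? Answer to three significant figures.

2.88 half-value layers

At 4.91 m, distance alone gives 367 × (1.90/4.91)² = 367 × 0.1497 = 54.94 R/h.
Further attenuation needed: 54.94/7.48 = 7.345.
n = log₂(7.345) = 2.877 half-value layers.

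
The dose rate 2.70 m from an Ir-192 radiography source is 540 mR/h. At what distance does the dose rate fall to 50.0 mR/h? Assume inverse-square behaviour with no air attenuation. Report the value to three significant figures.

8.87 m

Intensity scales as (d₁/d₂)², so d₂ = d₁·√(I₁/I₂).
I₁/I₂ = 540/50.0 = 10.80, so d₂ = 2.70 × √10.80 = 8.873 m.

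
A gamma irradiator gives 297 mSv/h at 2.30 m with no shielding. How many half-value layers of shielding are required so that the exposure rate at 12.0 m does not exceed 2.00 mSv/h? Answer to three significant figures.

2.45 half-value layers

At 12.0 m, distance alone gives (2.30/12.0)² = 0.03674, so 297 × 0.03674 = 10.91 mSv/h.
Further attenuation needed: 10.91/2.00 = 5.455.
n = log₂(5.455) = 2.448 half-value layers.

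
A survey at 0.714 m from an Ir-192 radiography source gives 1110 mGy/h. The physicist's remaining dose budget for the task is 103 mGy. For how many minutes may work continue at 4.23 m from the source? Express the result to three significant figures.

195 min

Intensity scales as (d₁/d₂)², so rate at 4.23 m:
(0.714/4.23)² = 0.02849, so 1110 × 0.02849 = 31.62 mGy/h.
Stay time = 103 mGy ÷ 31.62 mGy/h = 3.257 h = 195.4 min.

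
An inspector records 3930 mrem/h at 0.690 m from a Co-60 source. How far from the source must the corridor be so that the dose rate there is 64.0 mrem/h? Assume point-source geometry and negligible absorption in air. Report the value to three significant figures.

Using I₁d₁² = I₂d₂², d₂ = d₁·√(I₁/I₂).
I₁/I₂ = 3930/64.0 = 61.41, so d₂ = 0.690 × √61.41 = 5.407 m.

5.41 m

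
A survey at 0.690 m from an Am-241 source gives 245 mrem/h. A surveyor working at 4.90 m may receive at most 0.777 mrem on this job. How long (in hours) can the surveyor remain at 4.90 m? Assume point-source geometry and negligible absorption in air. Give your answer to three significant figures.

0.160 h

Applying the 1/r² law, rate at 4.90 m:
(0.690/4.90)² = 0.01983, so 245 × 0.01983 = 4.858 mrem/h.
Stay time = 0.777 mrem ÷ 4.858 mrem/h = 0.1599 h.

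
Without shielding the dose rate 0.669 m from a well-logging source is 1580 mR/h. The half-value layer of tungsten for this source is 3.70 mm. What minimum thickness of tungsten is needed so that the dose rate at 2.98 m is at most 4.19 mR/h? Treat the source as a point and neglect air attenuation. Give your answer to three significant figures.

15.7 mm

At 2.98 m, distance alone gives (0.669/2.98)² = 0.05040, so 1580 × 0.05040 = 79.63 mR/h.
Further attenuation needed: 79.63/4.19 = 19.00.
n = log₂(19.00) = 4.248 half-value layers.
Thickness = 4.248 × 3.70 mm = 15.72 mm.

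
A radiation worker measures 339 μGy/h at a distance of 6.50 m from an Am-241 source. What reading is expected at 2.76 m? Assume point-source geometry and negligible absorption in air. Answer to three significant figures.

1880 μGy/h

Intensity scales as (d₁/d₂)², so the rate at 2.76 m is
(6.50/2.76)² = 5.546, so 339 × 5.546 = 1880 μGy/h.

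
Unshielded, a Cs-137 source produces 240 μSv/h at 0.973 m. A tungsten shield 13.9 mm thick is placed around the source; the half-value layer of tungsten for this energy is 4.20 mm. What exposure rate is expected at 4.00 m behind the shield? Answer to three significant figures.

Distance alone: (0.973/4.00)² = 0.05917, so 240 × 0.05917 = 14.20 μSv/h.
Shield: 13.9/4.20 = 3.310 half-value layers → attenuation 2^(−3.310) = 0.1008.
Combined: 14.20 × 0.1008 = 1.431 μSv/h.

1.43 μSv/h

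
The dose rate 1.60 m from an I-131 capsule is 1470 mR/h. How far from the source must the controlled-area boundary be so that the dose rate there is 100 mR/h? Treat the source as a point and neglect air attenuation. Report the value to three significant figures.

6.13 m

Using I₁d₁² = I₂d₂², d₂ = d₁·√(I₁/I₂).
I₁/I₂ = 1470/100 = 14.70, so d₂ = 1.60 × √14.70 = 6.134 m.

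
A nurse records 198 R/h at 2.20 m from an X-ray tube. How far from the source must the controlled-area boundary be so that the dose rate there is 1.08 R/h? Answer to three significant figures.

29.8 m

Applying the 1/r² law, d₂ = d₁·√(I₁/I₂).
I₁/I₂ = 198/1.08 = 183.3, so d₂ = 2.20 × √183.3 = 29.79 m.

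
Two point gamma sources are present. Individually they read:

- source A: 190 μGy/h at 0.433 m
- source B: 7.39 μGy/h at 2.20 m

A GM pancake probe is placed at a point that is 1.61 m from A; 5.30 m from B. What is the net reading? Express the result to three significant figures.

15.0 μGy/h

By superposition, sum each source's inverse-square contribution:
A: 190 × (0.433/1.61)² = 13.74 μGy/h
B: 7.39 × (2.20/5.30)² = 1.273 μGy/h
Total = 13.74 + 1.273 = 15.01 μGy/h.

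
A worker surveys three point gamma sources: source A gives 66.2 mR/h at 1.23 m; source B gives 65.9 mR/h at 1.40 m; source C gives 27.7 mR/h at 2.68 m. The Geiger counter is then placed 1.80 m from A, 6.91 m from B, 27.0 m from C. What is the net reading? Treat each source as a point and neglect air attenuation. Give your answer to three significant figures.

33.9 mR/h

By superposition, sum each source's inverse-square contribution:
A: 66.2 × (1.23/1.80)² = 30.91 mR/h
B: 65.9 × (1.40/6.91)² = 2.705 mR/h
C: 27.7 × (2.68/27.0)² = 0.2729 mR/h
Total = 30.91 + 2.705 + 0.2729 = 33.89 mR/h.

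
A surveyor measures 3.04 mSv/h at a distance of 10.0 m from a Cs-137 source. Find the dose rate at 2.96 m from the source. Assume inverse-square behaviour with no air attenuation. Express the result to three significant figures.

By the inverse-square law, the rate at 2.96 m is
3.04 × (10.0/2.96)² = 3.04 × 11.41 = 34.69 mSv/h.

34.7 mSv/h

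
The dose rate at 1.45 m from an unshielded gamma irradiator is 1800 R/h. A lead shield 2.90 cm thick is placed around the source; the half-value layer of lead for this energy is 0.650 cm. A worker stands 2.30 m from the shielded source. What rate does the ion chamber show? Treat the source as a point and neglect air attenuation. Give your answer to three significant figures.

32.5 R/h

Distance alone: 1800 × (1.45/2.30)² = 1800 × 0.3974 = 715.3 R/h.
Shield: 2.90/0.650 = 4.462 half-value layers → attenuation 2^(−4.462) = 0.04537.
Combined: 715.3 × 0.04537 = 32.45 R/h.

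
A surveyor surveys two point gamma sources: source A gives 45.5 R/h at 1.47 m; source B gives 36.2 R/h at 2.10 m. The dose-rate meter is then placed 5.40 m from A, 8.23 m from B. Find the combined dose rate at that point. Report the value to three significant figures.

Each source contributes Iᵢ·(dᵢ/rᵢ)²; contributions add.
A: 45.5 × (1.47/5.40)² = 3.372 R/h
B: 36.2 × (2.10/8.23)² = 2.357 R/h
Total = 3.372 + 2.357 = 5.729 R/h.

5.73 R/h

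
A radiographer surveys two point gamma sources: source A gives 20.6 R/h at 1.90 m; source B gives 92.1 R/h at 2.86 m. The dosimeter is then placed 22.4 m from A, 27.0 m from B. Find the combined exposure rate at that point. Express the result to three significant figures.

1.18 R/h

Each source contributes Iᵢ·(dᵢ/rᵢ)²; contributions add.
A: 20.6 × (1.90/22.4)² = 0.1482 R/h
B: 92.1 × (2.86/27.0)² = 1.033 R/h
Total = 0.1482 + 1.033 = 1.181 R/h.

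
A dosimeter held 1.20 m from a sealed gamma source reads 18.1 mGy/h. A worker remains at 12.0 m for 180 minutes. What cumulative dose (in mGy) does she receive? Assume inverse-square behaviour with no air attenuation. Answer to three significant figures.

0.543 mGy

Using I₁d₁² = I₂d₂², rate at 12.0 m:
(1.20/12.0)² = 0.01000, so 18.1 × 0.01000 = 0.1810 mGy/h.
Dose = rate × time = 0.1810 mGy/h × 3.000 h = 0.5430 mGy.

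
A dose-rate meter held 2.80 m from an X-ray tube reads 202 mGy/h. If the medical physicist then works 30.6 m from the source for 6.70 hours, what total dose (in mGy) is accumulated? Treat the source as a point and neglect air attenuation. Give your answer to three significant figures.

11.3 mGy

Since intensity falls as 1/r², rate at 30.6 m:
(2.80/30.6)² = 0.008373, so 202 × 0.008373 = 1.691 mGy/h.
Dose = rate × time = 1.691 mGy/h × 6.700 h = 11.33 mGy.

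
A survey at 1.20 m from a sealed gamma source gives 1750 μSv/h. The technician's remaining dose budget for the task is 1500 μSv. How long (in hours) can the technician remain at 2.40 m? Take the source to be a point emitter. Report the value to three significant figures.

By the inverse-square law, rate at 2.40 m:
(1.20/2.40)² = 0.2500, so 1750 × 0.2500 = 437.5 μSv/h.
Stay time = 1500 μSv ÷ 437.5 μSv/h = 3.429 h.

3.43 h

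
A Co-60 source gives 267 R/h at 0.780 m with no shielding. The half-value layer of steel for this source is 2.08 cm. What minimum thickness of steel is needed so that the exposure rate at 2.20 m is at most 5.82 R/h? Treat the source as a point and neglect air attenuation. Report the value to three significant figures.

At 2.20 m, distance alone gives (0.780/2.20)² = 0.1257, so 267 × 0.1257 = 33.56 R/h.
Further attenuation needed: 33.56/5.82 = 5.766.
n = log₂(5.766) = 2.528 half-value layers.
Thickness = 2.528 × 2.08 cm = 5.258 cm.

5.26 cm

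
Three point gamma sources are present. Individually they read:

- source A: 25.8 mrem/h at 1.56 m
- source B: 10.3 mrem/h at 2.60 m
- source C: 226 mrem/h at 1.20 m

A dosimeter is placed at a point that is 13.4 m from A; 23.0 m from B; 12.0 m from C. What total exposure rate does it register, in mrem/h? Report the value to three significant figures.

2.74 mrem/h

By superposition, sum each source's inverse-square contribution:
A: 25.8 × (1.56/13.4)² = 0.3497 mrem/h
B: 10.3 × (2.60/23.0)² = 0.1316 mrem/h
C: 226 × (1.20/12.0)² = 2.260 mrem/h
Total = 0.3497 + 0.1316 + 2.260 = 2.741 mrem/h.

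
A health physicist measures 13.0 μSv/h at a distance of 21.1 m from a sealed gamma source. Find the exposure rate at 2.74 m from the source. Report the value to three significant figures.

771 μSv/h

By the inverse-square law, the rate at 2.74 m is
13.0 × (21.1/2.74)² = 13.0 × 59.30 = 770.9 μSv/h.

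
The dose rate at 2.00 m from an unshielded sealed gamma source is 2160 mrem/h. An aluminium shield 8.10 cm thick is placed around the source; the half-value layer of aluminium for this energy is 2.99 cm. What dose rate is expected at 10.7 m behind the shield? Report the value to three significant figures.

11.5 mrem/h

Distance alone: 2160 × (2.00/10.7)² = 2160 × 0.03494 = 75.47 mrem/h.
Shield: 8.10/2.99 = 2.709 half-value layers → attenuation 2^(−2.709) = 0.1529.
Combined: 75.47 × 0.1529 = 11.54 mrem/h.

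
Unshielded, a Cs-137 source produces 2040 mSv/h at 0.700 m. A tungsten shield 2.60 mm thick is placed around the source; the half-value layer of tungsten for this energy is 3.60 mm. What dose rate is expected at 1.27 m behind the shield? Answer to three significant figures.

Distance alone: 2040 × (0.700/1.27)² = 2040 × 0.3038 = 619.8 mSv/h.
Shield: 2.60/3.60 = 0.7222 half-value layers → attenuation 2^(−0.7222) = 0.6062.
Combined: 619.8 × 0.6062 = 375.7 mSv/h.

376 mSv/h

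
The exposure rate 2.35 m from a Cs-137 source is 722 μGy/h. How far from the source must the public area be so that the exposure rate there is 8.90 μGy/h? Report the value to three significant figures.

21.2 m

Applying the 1/r² law, d₂ = d₁·√(I₁/I₂).
I₁/I₂ = 722/8.90 = 81.12, so d₂ = 2.35 × √81.12 = 21.17 m.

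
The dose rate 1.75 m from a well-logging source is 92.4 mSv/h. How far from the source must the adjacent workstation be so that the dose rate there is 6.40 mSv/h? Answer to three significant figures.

6.65 m

Applying the 1/r² law, d₂ = d₁·√(I₁/I₂).
I₁/I₂ = 92.4/6.40 = 14.44, so d₂ = 1.75 × √14.44 = 6.650 m.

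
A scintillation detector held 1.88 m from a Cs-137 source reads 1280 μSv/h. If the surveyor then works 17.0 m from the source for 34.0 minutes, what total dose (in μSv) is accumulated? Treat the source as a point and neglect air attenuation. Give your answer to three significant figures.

8.87 μSv

Using I₁d₁² = I₂d₂², rate at 17.0 m:
(1.88/17.0)² = 0.01223, so 1280 × 0.01223 = 15.65 μSv/h.
Dose = rate × time = 15.65 μSv/h × 0.5667 h = 8.869 μSv.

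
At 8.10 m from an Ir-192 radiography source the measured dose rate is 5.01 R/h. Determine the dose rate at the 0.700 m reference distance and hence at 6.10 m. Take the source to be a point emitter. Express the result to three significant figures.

671 R/h; 8.83 R/h

Since intensity falls as 1/r²,
At 0.700 m: 5.01 × (8.10/0.700)² = 5.01 × 133.9 = 670.8 R/h
At 6.10 m: 670.8 × (0.700/6.10)² = 670.8 × 0.01317 = 8.834 R/h.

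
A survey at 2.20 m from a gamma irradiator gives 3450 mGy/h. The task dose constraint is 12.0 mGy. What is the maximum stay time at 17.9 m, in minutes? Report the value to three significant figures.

13.8 min

By the inverse-square law, rate at 17.9 m:
3450 × (2.20/17.9)² = 3450 × 0.01511 = 52.13 mGy/h.
Stay time = 12.0 mGy ÷ 52.13 mGy/h = 0.2302 h = 13.81 min.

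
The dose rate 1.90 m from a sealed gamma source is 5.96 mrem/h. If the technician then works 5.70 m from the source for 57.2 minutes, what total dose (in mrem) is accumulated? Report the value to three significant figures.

Intensity scales as (d₁/d₂)², so rate at 5.70 m:
5.96 × (1.90/5.70)² = 5.96 × 0.1111 = 0.6622 mrem/h.
Dose = rate × time = 0.6622 mrem/h × 0.9533 h = 0.6313 mrem.

0.631 mrem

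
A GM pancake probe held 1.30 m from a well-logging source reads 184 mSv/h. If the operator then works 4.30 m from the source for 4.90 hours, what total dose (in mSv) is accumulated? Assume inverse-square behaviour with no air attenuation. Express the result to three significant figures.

Intensity scales as (d₁/d₂)², so rate at 4.30 m:
184 × (1.30/4.30)² = 184 × 0.09140 = 16.82 mSv/h.
Dose = rate × time = 16.82 mSv/h × 4.900 h = 82.42 mSv.

82.4 mSv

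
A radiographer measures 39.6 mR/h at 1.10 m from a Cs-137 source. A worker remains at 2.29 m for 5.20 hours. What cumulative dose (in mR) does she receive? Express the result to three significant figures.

47.5 mR

Applying the 1/r² law, rate at 2.29 m:
39.6 × (1.10/2.29)² = 39.6 × 0.2307 = 9.136 mR/h.
Dose = rate × time = 9.136 mR/h × 5.200 h = 47.51 mR.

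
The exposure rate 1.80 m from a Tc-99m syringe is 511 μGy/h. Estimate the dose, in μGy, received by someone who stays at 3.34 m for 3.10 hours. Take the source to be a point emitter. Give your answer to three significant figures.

By the inverse-square law, rate at 3.34 m:
511 × (1.80/3.34)² = 511 × 0.2904 = 148.4 μGy/h.
Dose = rate × time = 148.4 μGy/h × 3.100 h = 460.0 μGy.

460 μGy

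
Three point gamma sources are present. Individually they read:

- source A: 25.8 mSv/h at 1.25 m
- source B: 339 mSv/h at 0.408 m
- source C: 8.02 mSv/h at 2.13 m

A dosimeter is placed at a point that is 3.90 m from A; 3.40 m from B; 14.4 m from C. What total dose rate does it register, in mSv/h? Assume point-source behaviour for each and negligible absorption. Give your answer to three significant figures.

7.71 mSv/h

Each source contributes Iᵢ·(dᵢ/rᵢ)²; contributions add.
A: 25.8 × (1.25/3.90)² = 2.650 mSv/h
B: 339 × (0.408/3.40)² = 4.882 mSv/h
C: 8.02 × (2.13/14.4)² = 0.1755 mSv/h
Total = 2.650 + 4.882 + 0.1755 = 7.707 mSv/h.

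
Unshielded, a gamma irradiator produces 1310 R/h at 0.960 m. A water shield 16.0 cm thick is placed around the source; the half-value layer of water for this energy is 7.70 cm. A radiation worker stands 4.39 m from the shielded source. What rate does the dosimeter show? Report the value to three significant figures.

Distance alone: (0.960/4.39)² = 0.04782, so 1310 × 0.04782 = 62.64 R/h.
Shield: 16.0/7.70 = 2.078 half-value layers → attenuation 2^(−2.078) = 0.2368.
Combined: 62.64 × 0.2368 = 14.83 R/h.

14.8 R/h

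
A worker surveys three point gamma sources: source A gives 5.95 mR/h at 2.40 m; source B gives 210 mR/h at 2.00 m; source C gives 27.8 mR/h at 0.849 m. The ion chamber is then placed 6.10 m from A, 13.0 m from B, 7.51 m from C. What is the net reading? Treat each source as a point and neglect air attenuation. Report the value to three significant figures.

6.25 mR/h

By superposition, sum each source's inverse-square contribution:
A: 5.95 × (2.40/6.10)² = 0.9210 mR/h
B: 210 × (2.00/13.0)² = 4.970 mR/h
C: 27.8 × (0.849/7.51)² = 0.3553 mR/h
Total = 0.9210 + 4.970 + 0.3553 = 6.246 mR/h.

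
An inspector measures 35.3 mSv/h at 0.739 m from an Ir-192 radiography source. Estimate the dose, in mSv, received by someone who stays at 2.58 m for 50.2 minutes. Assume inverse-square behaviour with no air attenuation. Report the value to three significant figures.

By the inverse-square law, rate at 2.58 m:
(0.739/2.58)² = 0.08204, so 35.3 × 0.08204 = 2.896 mSv/h.
Dose = rate × time = 2.896 mSv/h × 0.8367 h = 2.423 mSv.

2.42 mSv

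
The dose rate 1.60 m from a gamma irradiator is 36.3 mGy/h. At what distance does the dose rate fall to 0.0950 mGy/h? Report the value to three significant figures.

Since intensity falls as 1/r², d₂ = d₁·√(I₁/I₂).
I₁/I₂ = 36.3/0.0950 = 382.1, so d₂ = 1.60 × √382.1 = 31.28 m.

31.3 m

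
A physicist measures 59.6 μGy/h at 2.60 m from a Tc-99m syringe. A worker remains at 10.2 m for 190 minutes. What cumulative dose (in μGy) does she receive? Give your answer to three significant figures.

12.3 μGy

Using I₁d₁² = I₂d₂², rate at 10.2 m:
(2.60/10.2)² = 0.06498, so 59.6 × 0.06498 = 3.873 μGy/h.
Dose = rate × time = 3.873 μGy/h × 3.167 h = 12.27 μGy.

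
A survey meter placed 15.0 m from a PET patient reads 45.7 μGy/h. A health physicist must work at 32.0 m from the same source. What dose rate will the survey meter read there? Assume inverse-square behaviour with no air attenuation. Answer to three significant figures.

Using I₁d₁² = I₂d₂², scaling from 15.0 m to 32.0 m:
(15.0/32.0)² = 0.2197, so 45.7 × 0.2197 = 10.04 μGy/h.

10.0 μGy/h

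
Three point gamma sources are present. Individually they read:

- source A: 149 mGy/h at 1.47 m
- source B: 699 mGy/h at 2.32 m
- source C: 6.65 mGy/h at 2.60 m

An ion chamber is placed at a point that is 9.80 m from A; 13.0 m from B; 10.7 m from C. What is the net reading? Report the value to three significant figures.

26.0 mGy/h

By superposition, sum each source's inverse-square contribution:
A: 149 × (1.47/9.80)² = 3.353 mGy/h
B: 699 × (2.32/13.0)² = 22.26 mGy/h
C: 6.65 × (2.60/10.7)² = 0.3926 mGy/h
Total = 3.353 + 22.26 + 0.3926 = 26.01 mGy/h.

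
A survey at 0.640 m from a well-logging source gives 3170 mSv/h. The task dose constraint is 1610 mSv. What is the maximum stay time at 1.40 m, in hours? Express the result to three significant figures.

Intensity scales as (d₁/d₂)², so rate at 1.40 m:
(0.640/1.40)² = 0.2090, so 3170 × 0.2090 = 662.5 mSv/h.
Stay time = 1610 mSv ÷ 662.5 mSv/h = 2.430 h.

2.43 h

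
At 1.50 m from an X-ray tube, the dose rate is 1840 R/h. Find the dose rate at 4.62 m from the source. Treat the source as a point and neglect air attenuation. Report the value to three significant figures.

By the inverse-square law, the rate at 4.62 m is
(1.50/4.62)² = 0.1054, so 1840 × 0.1054 = 193.9 R/h.

194 R/h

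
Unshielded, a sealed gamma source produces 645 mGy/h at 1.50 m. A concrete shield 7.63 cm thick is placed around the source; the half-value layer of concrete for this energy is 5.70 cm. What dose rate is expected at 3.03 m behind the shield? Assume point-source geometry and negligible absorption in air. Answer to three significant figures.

Distance alone: 645 × (1.50/3.03)² = 645 × 0.2451 = 158.1 mGy/h.
Shield: 7.63/5.70 = 1.339 half-value layers → attenuation 2^(−1.339) = 0.3953.
Combined: 158.1 × 0.3953 = 62.50 mGy/h.

62.5 mGy/h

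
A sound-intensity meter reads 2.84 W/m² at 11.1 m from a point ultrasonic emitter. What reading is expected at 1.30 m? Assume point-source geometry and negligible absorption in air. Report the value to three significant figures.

By the inverse-square law, the rate at 1.30 m is
(11.1/1.30)² = 72.91, so 2.84 × 72.91 = 207.1 W/m².

207 W/m²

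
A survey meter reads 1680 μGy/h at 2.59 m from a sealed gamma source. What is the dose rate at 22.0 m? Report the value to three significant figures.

23.3 μGy/h

Using I₁d₁² = I₂d₂², the rate at 22.0 m is
(2.59/22.0)² = 0.01386, so 1680 × 0.01386 = 23.28 μGy/h.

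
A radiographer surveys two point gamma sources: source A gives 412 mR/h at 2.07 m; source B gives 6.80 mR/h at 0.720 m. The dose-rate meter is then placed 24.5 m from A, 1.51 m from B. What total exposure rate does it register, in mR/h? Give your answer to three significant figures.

By superposition, sum each source's inverse-square contribution:
A: 412 × (2.07/24.5)² = 2.941 mR/h
B: 6.80 × (0.720/1.51)² = 1.546 mR/h
Total = 2.941 + 1.546 = 4.487 mR/h.

4.49 mR/h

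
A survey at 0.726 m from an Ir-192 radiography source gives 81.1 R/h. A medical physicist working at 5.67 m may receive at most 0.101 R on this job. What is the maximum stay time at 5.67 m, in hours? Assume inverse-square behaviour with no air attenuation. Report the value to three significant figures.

Using I₁d₁² = I₂d₂², rate at 5.67 m:
81.1 × (0.726/5.67)² = 81.1 × 0.01639 = 1.329 R/h.
Stay time = 0.101 R ÷ 1.329 R/h = 0.07600 h.

0.0760 h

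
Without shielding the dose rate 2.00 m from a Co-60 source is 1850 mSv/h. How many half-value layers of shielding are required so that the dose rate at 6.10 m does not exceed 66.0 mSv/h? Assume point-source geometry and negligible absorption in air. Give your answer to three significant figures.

1.59 half-value layers

At 6.10 m, distance alone gives 1850 × (2.00/6.10)² = 1850 × 0.1075 = 198.9 mSv/h.
Further attenuation needed: 198.9/66.0 = 3.014.
n = log₂(3.014) = 1.592 half-value layers.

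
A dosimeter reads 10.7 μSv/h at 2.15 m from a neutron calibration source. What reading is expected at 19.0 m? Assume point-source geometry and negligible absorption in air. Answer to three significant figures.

Applying the 1/r² law, the rate at 19.0 m is
10.7 × (2.15/19.0)² = 10.7 × 0.01280 = 0.1370 μSv/h.

0.137 μSv/h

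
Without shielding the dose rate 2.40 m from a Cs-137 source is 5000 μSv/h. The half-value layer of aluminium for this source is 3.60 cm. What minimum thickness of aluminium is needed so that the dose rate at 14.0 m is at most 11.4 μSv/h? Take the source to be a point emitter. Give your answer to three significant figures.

13.3 cm

At 14.0 m, distance alone gives 5000 × (2.40/14.0)² = 5000 × 0.02939 = 146.9 μSv/h.
Further attenuation needed: 146.9/11.4 = 12.89.
n = log₂(12.89) = 3.688 half-value layers.
Thickness = 3.688 × 3.60 cm = 13.28 cm.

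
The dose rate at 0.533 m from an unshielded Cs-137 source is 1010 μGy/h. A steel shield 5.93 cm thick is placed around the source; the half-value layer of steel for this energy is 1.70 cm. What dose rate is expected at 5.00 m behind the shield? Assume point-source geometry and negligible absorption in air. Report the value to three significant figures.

1.02 μGy/h

Distance alone: 1010 × (0.533/5.00)² = 1010 × 0.01136 = 11.47 μGy/h.
Shield: 5.93/1.70 = 3.488 half-value layers → attenuation 2^(−3.488) = 0.08913.
Combined: 11.47 × 0.08913 = 1.022 μGy/h.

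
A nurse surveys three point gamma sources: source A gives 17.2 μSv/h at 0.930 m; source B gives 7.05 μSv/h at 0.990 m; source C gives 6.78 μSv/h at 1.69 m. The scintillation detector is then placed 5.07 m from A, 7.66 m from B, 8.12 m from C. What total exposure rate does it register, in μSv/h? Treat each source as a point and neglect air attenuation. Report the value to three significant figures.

0.990 μSv/h

Each source contributes Iᵢ·(dᵢ/rᵢ)²; contributions add.
A: 17.2 × (0.930/5.07)² = 0.5787 μSv/h
B: 7.05 × (0.990/7.66)² = 0.1178 μSv/h
C: 6.78 × (1.69/8.12)² = 0.2937 μSv/h
Total = 0.5787 + 0.1178 + 0.2937 = 0.9902 μSv/h.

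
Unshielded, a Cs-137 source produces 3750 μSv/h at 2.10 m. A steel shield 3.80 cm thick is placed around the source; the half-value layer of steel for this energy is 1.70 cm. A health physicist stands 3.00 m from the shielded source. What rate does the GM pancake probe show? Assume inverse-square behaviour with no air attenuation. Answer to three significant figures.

Distance alone: (2.10/3.00)² = 0.4900, so 3750 × 0.4900 = 1838 μSv/h.
Shield: 3.80/1.70 = 2.235 half-value layers → attenuation 2^(−2.235) = 0.2124.
Combined: 1838 × 0.2124 = 390.4 μSv/h.

390 μSv/h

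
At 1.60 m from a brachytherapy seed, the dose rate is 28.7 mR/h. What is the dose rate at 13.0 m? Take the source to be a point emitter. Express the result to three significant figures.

By the inverse-square law, the rate at 13.0 m is
28.7 × (1.60/13.0)² = 28.7 × 0.01515 = 0.4348 mR/h.

0.435 mR/h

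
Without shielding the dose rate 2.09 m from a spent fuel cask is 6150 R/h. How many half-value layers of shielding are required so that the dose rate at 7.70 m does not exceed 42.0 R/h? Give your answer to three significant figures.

At 7.70 m, distance alone gives 6150 × (2.09/7.70)² = 6150 × 0.07367 = 453.1 R/h.
Further attenuation needed: 453.1/42.0 = 10.79.
n = log₂(10.79) = 3.432 half-value layers.

3.43 half-value layers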